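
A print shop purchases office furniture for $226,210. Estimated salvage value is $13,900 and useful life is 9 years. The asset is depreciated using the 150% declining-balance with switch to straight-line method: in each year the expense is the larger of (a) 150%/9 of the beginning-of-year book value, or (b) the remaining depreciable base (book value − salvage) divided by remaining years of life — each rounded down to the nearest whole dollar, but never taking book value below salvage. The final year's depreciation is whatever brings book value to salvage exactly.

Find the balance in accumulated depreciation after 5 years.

$136,156

Depreciable base = $226,210 − $13,900 = $212,310.
Year 1: DB = ⌊$226,210 × 150%/9⌋ = $37,701; SL = ⌊$212,310/9⌋ = $23,590 → take DB $37,701. Book value $188,509.
Year 2: DB = ⌊$188,509 × 150%/9⌋ = $31,418; SL = ⌊$174,609/8⌋ = $21,826 → take DB $31,418. Book value $157,091.
Year 3: DB = ⌊$157,091 × 150%/9⌋ = $26,181; SL = ⌊$143,191/7⌋ = $20,455 → take DB $26,181. Book value $130,910.
Year 4: DB = ⌊$130,910 × 150%/9⌋ = $21,818; SL = ⌊$117,010/6⌋ = $19,501 → take DB $21,818. Book value $109,092.
Year 5: DB = ⌊$109,092 × 150%/9⌋ = $18,182; SL = ⌊$95,192/5⌋ = $19,038 → take SL $19,038. Book value $90,054.
Accumulated through year 5 = $226,210 − $90,054 = $136,156.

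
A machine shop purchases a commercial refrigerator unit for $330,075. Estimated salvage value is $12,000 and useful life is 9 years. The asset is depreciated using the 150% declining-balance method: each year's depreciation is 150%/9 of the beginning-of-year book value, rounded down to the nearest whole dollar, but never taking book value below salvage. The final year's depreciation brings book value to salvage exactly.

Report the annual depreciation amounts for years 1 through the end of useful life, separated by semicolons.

Depreciable base = $330,075 − $12,000 = $318,075.
Year 1: ⌊$330,075 × 150%/9⌋ = $55,012. Book value $275,063.
Year 2: ⌊$275,063 × 150%/9⌋ = $45,843. Book value $229,220.
Year 3: ⌊$229,220 × 150%/9⌋ = $38,203. Book value $191,017.
Year 4: ⌊$191,017 × 150%/9⌋ = $31,836. Book value $159,181.
Year 5: ⌊$159,181 × 150%/9⌋ = $26,530. Book value $132,651.
Year 6: ⌊$132,651 × 150%/9⌋ = $22,108. Book value $110,543.
Year 7: ⌊$110,543 × 150%/9⌋ = $18,423. Book value $92,120.
Year 8: ⌊$92,120 × 150%/9⌋ = $15,353. Book value $76,767.
Year 9 (final): $76,767 − $12,000 = $64,767. Book value $12,000.

$55,012; $45,843; $38,203; $31,836; $26,530; $22,108; $18,423; $15,353; $64,767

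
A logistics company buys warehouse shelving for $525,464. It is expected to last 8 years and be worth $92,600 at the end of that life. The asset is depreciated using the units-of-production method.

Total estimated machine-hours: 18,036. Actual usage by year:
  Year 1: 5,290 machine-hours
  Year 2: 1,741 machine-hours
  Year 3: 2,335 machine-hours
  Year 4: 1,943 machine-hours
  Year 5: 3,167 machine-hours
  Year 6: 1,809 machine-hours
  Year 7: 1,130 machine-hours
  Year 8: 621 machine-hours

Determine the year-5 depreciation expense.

$76,008

Depreciable base = $525,464 − $92,600 = $432,864.
Rate = $432,864 / 18,036 machine-hours = $24 per machine-hour.
Year 1: 5,290 × $24 = $126,960. Book value $398,504.
Year 2: 1,741 × $24 = $41,784. Book value $356,720.
Year 3: 2,335 × $24 = $56,040. Book value $300,680.
Year 4: 1,943 × $24 = $46,632. Book value $254,048.
Year 5: 3,167 × $24 = $76,008. Book value $178,040.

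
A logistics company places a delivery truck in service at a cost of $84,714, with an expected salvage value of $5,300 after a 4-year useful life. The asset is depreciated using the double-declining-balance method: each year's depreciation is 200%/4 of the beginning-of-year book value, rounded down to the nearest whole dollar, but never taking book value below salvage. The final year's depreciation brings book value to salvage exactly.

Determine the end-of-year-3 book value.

$10,590

Depreciable base = $84,714 − $5,300 = $79,414.
Year 1: ⌊$84,714 × 200%/4⌋ = $42,357. Book value $42,357.
Year 2: ⌊$42,357 × 200%/4⌋ = $21,178. Book value $21,179.
Year 3: ⌊$21,179 × 200%/4⌋ = $10,589. Book value $10,590.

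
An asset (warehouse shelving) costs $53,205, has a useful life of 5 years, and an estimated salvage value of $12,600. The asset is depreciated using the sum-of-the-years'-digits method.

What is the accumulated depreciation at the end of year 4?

Depreciable base = $53,205 − $12,600 = $40,605.
Sum of the years' digits = 5+4+3+2+1 = 15.
Year 1: $40,605 × 5/15 = $13,535. Book value $39,670.
Year 2: $40,605 × 4/15 = $10,828. Book value $28,842.
Year 3: $40,605 × 3/15 = $8,121. Book value $20,721.
Year 4: $40,605 × 2/15 = $5,414. Book value $15,307.
Accumulated through year 4 = $53,205 − $15,307 = $37,898.

$37,898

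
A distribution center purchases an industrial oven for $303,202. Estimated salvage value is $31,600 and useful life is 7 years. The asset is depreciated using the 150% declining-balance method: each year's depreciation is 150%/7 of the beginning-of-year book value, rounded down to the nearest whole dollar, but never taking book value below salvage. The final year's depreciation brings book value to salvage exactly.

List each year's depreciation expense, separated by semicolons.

Depreciable base = $303,202 − $31,600 = $271,602.
Year 1: ⌊$303,202 × 150%/7⌋ = $64,971. Book value $238,231.
Year 2: ⌊$238,231 × 150%/7⌋ = $51,049. Book value $187,182.
Year 3: ⌊$187,182 × 150%/7⌋ = $40,110. Book value $147,072.
Year 4: ⌊$147,072 × 150%/7⌋ = $31,515. Book value $115,557.
Year 5: ⌊$115,557 × 150%/7⌋ = $24,762. Book value $90,795.
Year 6: ⌊$90,795 × 150%/7⌋ = $19,456. Book value $71,339.
Year 7 (final): $71,339 − $31,600 = $39,739. Book value $31,600.

$64,971; $51,049; $40,110; $31,515; $24,762; $19,456; $39,739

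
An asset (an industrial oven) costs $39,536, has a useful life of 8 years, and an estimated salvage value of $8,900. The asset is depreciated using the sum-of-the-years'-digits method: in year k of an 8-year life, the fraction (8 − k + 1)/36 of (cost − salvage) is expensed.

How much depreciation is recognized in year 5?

Depreciable base = $39,536 − $8,900 = $30,636.
Sum of the years' digits = 8+7+6+5+4+3+2+1 = 36.
Year 1: $30,636 × 8/36 = $6,808. Book value $32,728.
Year 2: $30,636 × 7/36 = $5,957. Book value $26,771.
Year 3: $30,636 × 6/36 = $5,106. Book value $21,665.
Year 4: $30,636 × 5/36 = $4,255. Book value $17,410.
Year 5: $30,636 × 4/36 = $3,404. Book value $14,006.

$3,404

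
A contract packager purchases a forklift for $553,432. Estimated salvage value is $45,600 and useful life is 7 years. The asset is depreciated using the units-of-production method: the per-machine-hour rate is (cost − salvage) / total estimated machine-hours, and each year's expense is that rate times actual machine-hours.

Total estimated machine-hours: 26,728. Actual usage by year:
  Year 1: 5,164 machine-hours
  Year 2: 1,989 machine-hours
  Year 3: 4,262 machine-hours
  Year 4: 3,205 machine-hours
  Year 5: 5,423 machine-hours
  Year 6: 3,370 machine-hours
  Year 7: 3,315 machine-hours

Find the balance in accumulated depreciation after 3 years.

$216,885

Depreciable base = $553,432 − $45,600 = $507,832.
Rate = $507,832 / 26,728 machine-hours = $19 per machine-hour.
Year 1: 5,164 × $19 = $98,116. Book value $455,316.
Year 2: 1,989 × $19 = $37,791. Book value $417,525.
Year 3: 4,262 × $19 = $80,978. Book value $336,547.
Accumulated through year 3 = $553,432 − $336,547 = $216,885.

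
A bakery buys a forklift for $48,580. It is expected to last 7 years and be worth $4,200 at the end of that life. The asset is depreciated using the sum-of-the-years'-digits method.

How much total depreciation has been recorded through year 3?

Depreciable base = $48,580 − $4,200 = $44,380.
Sum of the years' digits = 7+6+5+4+3+2+1 = 28.
Year 1: $44,380 × 7/28 = $11,095. Book value $37,485.
Year 2: $44,380 × 6/28 = $9,510. Book value $27,975.
Year 3: $44,380 × 5/28 = $7,925. Book value $20,050.
Accumulated through year 3 = $48,580 − $20,050 = $28,530.

$28,530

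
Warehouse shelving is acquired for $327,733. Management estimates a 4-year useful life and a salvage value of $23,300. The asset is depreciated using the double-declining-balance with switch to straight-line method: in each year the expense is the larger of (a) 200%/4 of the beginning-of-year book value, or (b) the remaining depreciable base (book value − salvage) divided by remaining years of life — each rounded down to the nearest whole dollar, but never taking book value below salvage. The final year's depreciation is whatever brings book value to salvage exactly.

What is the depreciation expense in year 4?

$17,667

Depreciable base = $327,733 − $23,300 = $304,433.
Year 1: DB = ⌊$327,733 × 200%/4⌋ = $163,866; SL = ⌊$304,433/4⌋ = $76,108 → take DB $163,866. Book value $163,867.
Year 2: DB = ⌊$163,867 × 200%/4⌋ = $81,933; SL = ⌊$140,567/3⌋ = $46,855 → take DB $81,933. Book value $81,934.
Year 3: DB = ⌊$81,934 × 200%/4⌋ = $40,967; SL = ⌊$58,634/2⌋ = $29,317 → take DB $40,967. Book value $40,967.
Year 4 (final): $40,967 − $23,300 = $17,667. Book value $23,300.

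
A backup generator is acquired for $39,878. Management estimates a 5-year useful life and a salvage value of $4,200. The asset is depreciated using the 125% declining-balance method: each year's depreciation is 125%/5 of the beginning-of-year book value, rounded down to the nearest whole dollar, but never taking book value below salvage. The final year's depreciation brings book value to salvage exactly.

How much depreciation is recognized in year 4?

$4,206

Depreciable base = $39,878 − $4,200 = $35,678.
Year 1: ⌊$39,878 × 125%/5⌋ = $9,969. Book value $29,909.
Year 2: ⌊$29,909 × 125%/5⌋ = $7,477. Book value $22,432.
Year 3: ⌊$22,432 × 125%/5⌋ = $5,608. Book value $16,824.
Year 4: ⌊$16,824 × 125%/5⌋ = $4,206. Book value $12,618.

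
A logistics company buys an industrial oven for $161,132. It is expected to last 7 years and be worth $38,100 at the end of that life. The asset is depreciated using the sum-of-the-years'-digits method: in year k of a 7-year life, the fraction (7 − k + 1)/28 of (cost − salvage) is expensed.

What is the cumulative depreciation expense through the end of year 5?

Depreciable base = $161,132 − $38,100 = $123,032.
Sum of the years' digits = 7+6+5+4+3+2+1 = 28.
Year 1: $123,032 × 7/28 = $30,758. Book value $130,374.
Year 2: $123,032 × 6/28 = $26,364. Book value $104,010.
Year 3: $123,032 × 5/28 = $21,970. Book value $82,040.
Year 4: $123,032 × 4/28 = $17,576. Book value $64,464.
Year 5: $123,032 × 3/28 = $13,182. Book value $51,282.
Accumulated through year 5 = $161,132 − $51,282 = $109,850.

$109,850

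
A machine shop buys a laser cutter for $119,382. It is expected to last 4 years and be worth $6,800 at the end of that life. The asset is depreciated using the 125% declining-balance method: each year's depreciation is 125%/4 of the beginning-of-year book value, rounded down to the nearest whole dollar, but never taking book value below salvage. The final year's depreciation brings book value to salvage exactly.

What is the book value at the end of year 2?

Depreciable base = $119,382 − $6,800 = $112,582.
Year 1: ⌊$119,382 × 125%/4⌋ = $37,306. Book value $82,076.
Year 2: ⌊$82,076 × 125%/4⌋ = $25,648. Book value $56,428.

$56,428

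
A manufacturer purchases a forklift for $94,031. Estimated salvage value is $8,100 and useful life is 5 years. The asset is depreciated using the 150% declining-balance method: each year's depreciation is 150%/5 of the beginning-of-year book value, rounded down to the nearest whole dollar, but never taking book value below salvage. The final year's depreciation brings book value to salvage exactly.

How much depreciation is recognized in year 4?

$9,676

Depreciable base = $94,031 − $8,100 = $85,931.
Year 1: ⌊$94,031 × 150%/5⌋ = $28,209. Book value $65,822.
Year 2: ⌊$65,822 × 150%/5⌋ = $19,746. Book value $46,076.
Year 3: ⌊$46,076 × 150%/5⌋ = $13,822. Book value $32,254.
Year 4: ⌊$32,254 × 150%/5⌋ = $9,676. Book value $22,578.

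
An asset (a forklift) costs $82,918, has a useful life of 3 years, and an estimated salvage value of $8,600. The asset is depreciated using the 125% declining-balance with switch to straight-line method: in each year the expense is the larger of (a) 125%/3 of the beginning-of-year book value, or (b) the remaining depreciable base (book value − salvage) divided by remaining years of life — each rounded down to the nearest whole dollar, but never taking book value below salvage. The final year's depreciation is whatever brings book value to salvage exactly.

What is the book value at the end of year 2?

$28,216

Depreciable base = $82,918 − $8,600 = $74,318.
Year 1: DB = ⌊$82,918 × 125%/3⌋ = $34,549; SL = ⌊$74,318/3⌋ = $24,772 → take DB $34,549. Book value $48,369.
Year 2: DB = ⌊$48,369 × 125%/3⌋ = $20,153; SL = ⌊$39,769/2⌋ = $19,884 → take DB $20,153. Book value $28,216.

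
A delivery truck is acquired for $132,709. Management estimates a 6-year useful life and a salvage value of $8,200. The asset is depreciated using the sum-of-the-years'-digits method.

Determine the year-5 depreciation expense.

Depreciable base = $132,709 − $8,200 = $124,509.
Sum of the years' digits = 6+5+4+3+2+1 = 21.
Year 1: $124,509 × 6/21 = $35,574. Book value $97,135.
Year 2: $124,509 × 5/21 = $29,645. Book value $67,490.
Year 3: $124,509 × 4/21 = $23,716. Book value $43,774.
Year 4: $124,509 × 3/21 = $17,787. Book value $25,987.
Year 5: $124,509 × 2/21 = $11,858. Book value $14,129.

$11,858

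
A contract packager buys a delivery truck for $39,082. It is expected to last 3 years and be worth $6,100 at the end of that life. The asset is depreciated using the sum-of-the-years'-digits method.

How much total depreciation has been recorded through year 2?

$27,485

Depreciable base = $39,082 − $6,100 = $32,982.
Sum of the years' digits = 3+2+1 = 6.
Year 1: $32,982 × 3/6 = $16,491. Book value $22,591.
Year 2: $32,982 × 2/6 = $10,994. Book value $11,597.
Accumulated through year 2 = $39,082 − $11,597 = $27,485.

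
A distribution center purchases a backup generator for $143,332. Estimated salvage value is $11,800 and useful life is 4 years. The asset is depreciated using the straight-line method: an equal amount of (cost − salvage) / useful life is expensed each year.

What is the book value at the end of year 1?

$110,449

Depreciable base = $143,332 − $11,800 = $131,532.
Annual expense = $131,532 / 4 = $32,883.
End of year 1: book value $110,449.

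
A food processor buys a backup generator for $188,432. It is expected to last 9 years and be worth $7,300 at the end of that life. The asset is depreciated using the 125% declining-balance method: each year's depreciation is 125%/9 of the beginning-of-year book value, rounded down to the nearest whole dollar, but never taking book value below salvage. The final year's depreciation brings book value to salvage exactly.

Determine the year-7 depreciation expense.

Depreciable base = $188,432 − $7,300 = $181,132.
Year 1: ⌊$188,432 × 125%/9⌋ = $26,171. Book value $162,261.
Year 2: ⌊$162,261 × 125%/9⌋ = $22,536. Book value $139,725.
Year 3: ⌊$139,725 × 125%/9⌋ = $19,406. Book value $120,319.
Year 4: ⌊$120,319 × 125%/9⌋ = $16,710. Book value $103,609.
Year 5: ⌊$103,609 × 125%/9⌋ = $14,390. Book value $89,219.
Year 6: ⌊$89,219 × 125%/9⌋ = $12,391. Book value $76,828.
Year 7: ⌊$76,828 × 125%/9⌋ = $10,670. Book value $66,158.

$10,670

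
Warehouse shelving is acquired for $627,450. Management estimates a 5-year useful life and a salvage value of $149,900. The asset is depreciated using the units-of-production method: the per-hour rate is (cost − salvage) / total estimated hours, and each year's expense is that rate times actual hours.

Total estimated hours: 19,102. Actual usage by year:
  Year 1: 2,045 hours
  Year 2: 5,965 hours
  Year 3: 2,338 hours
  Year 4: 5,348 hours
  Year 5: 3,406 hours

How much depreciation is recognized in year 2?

$149,125

Depreciable base = $627,450 − $149,900 = $477,550.
Rate = $477,550 / 19,102 hours = $25 per hour.
Year 1: 2,045 × $25 = $51,125. Book value $576,325.
Year 2: 5,965 × $25 = $149,125. Book value $427,200.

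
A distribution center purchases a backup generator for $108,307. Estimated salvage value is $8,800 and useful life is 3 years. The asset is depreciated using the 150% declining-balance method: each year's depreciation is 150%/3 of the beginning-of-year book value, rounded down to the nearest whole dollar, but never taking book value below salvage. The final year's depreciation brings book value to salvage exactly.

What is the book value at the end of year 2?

Depreciable base = $108,307 − $8,800 = $99,507.
Year 1: ⌊$108,307 × 150%/3⌋ = $54,153. Book value $54,154.
Year 2: ⌊$54,154 × 150%/3⌋ = $27,077. Book value $27,077.

$27,077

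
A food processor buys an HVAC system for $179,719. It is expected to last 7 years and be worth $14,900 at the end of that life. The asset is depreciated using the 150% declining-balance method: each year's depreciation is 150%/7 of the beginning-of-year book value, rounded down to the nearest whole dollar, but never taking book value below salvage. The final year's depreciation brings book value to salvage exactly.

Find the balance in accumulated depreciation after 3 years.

$92,544

Depreciable base = $179,719 − $14,900 = $164,819.
Year 1: ⌊$179,719 × 150%/7⌋ = $38,511. Book value $141,208.
Year 2: ⌊$141,208 × 150%/7⌋ = $30,258. Book value $110,950.
Year 3: ⌊$110,950 × 150%/7⌋ = $23,775. Book value $87,175.
Accumulated through year 3 = $179,719 − $87,175 = $92,544.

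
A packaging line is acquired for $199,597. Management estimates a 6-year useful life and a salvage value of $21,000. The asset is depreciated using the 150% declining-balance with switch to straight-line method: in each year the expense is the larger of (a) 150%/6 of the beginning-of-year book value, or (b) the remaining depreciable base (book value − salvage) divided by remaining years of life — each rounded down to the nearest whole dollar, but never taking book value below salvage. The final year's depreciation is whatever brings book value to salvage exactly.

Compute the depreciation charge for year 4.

$21,068

Depreciable base = $199,597 − $21,000 = $178,597.
Year 1: DB = ⌊$199,597 × 150%/6⌋ = $49,899; SL = ⌊$178,597/6⌋ = $29,766 → take DB $49,899. Book value $149,698.
Year 2: DB = ⌊$149,698 × 150%/6⌋ = $37,424; SL = ⌊$128,698/5⌋ = $25,739 → take DB $37,424. Book value $112,274.
Year 3: DB = ⌊$112,274 × 150%/6⌋ = $28,068; SL = ⌊$91,274/4⌋ = $22,818 → take DB $28,068. Book value $84,206.
Year 4: DB = ⌊$84,206 × 150%/6⌋ = $21,051; SL = ⌊$63,206/3⌋ = $21,068 → take SL $21,068. Book value $63,138.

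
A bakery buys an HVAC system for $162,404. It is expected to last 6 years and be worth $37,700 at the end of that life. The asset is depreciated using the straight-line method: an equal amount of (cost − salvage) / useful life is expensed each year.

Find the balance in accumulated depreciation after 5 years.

$103,920

Depreciable base = $162,404 − $37,700 = $124,704.
Annual expense = $124,704 / 6 = $20,784.
End of year 1: book value $141,620.
End of year 2: book value $120,836.
End of year 3: book value $100,052.
End of year 4: book value $79,268.
End of year 5: book value $58,484.
Accumulated through year 5 = $162,404 − $58,484 = $103,920.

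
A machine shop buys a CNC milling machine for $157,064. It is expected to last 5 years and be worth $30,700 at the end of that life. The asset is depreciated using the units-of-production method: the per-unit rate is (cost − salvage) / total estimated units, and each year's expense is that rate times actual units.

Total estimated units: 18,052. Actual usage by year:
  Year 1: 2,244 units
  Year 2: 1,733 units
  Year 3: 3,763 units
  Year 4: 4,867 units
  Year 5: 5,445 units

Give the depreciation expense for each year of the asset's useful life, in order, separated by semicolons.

$15,708; $12,131; $26,341; $34,069; $38,115

Depreciable base = $157,064 − $30,700 = $126,364.
Rate = $126,364 / 18,052 units = $7 per unit.
Year 1: 2,244 × $7 = $15,708. Book value $141,356.
Year 2: 1,733 × $7 = $12,131. Book value $129,225.
Year 3: 3,763 × $7 = $26,341. Book value $102,884.
Year 4: 4,867 × $7 = $34,069. Book value $68,815.
Year 5: 5,445 × $7 = $38,115. Book value $30,700.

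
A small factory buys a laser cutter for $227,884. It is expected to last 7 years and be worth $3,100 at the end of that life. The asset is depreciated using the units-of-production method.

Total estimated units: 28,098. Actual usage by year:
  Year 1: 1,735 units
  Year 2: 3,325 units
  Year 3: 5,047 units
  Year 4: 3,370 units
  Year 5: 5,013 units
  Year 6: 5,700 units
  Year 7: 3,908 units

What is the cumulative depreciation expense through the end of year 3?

$80,856

Depreciable base = $227,884 − $3,100 = $224,784.
Rate = $224,784 / 28,098 units = $8 per unit.
Year 1: 1,735 × $8 = $13,880. Book value $214,004.
Year 2: 3,325 × $8 = $26,600. Book value $187,404.
Year 3: 5,047 × $8 = $40,376. Book value $147,028.
Accumulated through year 3 = $227,884 − $147,028 = $80,856.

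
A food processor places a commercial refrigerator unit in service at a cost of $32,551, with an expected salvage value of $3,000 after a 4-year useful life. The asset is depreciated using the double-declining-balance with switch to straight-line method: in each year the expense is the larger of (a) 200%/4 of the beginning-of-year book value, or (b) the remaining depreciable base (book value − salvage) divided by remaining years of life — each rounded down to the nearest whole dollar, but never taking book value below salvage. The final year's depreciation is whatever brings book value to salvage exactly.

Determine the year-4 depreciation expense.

Depreciable base = $32,551 − $3,000 = $29,551.
Year 1: DB = ⌊$32,551 × 200%/4⌋ = $16,275; SL = ⌊$29,551/4⌋ = $7,387 → take DB $16,275. Book value $16,276.
Year 2: DB = ⌊$16,276 × 200%/4⌋ = $8,138; SL = ⌊$13,276/3⌋ = $4,425 → take DB $8,138. Book value $8,138.
Year 3: DB = ⌊$8,138 × 200%/4⌋ = $4,069; SL = ⌊$5,138/2⌋ = $2,569 → take DB $4,069. Book value $4,069.
Year 4 (final): $4,069 − $3,000 = $1,069. Book value $3,000.

$1,069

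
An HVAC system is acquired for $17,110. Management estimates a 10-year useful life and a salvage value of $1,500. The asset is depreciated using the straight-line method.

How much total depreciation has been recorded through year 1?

$1,561

Depreciable base = $17,110 − $1,500 = $15,610.
Annual expense = $15,610 / 10 = $1,561.
End of year 1: book value $15,549.
Accumulated through year 1 = $17,110 − $15,549 = $1,561.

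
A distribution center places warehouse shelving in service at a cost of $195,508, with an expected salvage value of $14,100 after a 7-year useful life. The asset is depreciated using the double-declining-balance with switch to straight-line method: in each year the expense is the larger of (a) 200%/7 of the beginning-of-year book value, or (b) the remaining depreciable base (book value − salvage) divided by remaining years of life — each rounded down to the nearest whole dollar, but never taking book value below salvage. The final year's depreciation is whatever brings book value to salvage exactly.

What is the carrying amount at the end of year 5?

$36,353

Depreciable base = $195,508 − $14,100 = $181,408.
Year 1: DB = ⌊$195,508 × 200%/7⌋ = $55,859; SL = ⌊$181,408/7⌋ = $25,915 → take DB $55,859. Book value $139,649.
Year 2: DB = ⌊$139,649 × 200%/7⌋ = $39,899; SL = ⌊$125,549/6⌋ = $20,924 → take DB $39,899. Book value $99,750.
Year 3: DB = ⌊$99,750 × 200%/7⌋ = $28,500; SL = ⌊$85,650/5⌋ = $17,130 → take DB $28,500. Book value $71,250.
Year 4: DB = ⌊$71,250 × 200%/7⌋ = $20,357; SL = ⌊$57,150/4⌋ = $14,287 → take DB $20,357. Book value $50,893.
Year 5: DB = ⌊$50,893 × 200%/7⌋ = $14,540; SL = ⌊$36,793/3⌋ = $12,264 → take DB $14,540. Book value $36,353.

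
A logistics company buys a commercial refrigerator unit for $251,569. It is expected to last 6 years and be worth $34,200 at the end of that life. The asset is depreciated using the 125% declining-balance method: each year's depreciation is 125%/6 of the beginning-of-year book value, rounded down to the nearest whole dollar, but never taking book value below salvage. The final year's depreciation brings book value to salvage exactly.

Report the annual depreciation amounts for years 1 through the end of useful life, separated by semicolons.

$52,410; $41,491; $32,847; $26,004; $20,586; $44,031

Depreciable base = $251,569 − $34,200 = $217,369.
Year 1: ⌊$251,569 × 125%/6⌋ = $52,410. Book value $199,159.
Year 2: ⌊$199,159 × 125%/6⌋ = $41,491. Book value $157,668.
Year 3: ⌊$157,668 × 125%/6⌋ = $32,847. Book value $124,821.
Year 4: ⌊$124,821 × 125%/6⌋ = $26,004. Book value $98,817.
Year 5: ⌊$98,817 × 125%/6⌋ = $20,586. Book value $78,231.
Year 6 (final): $78,231 − $34,200 = $44,031. Book value $34,200.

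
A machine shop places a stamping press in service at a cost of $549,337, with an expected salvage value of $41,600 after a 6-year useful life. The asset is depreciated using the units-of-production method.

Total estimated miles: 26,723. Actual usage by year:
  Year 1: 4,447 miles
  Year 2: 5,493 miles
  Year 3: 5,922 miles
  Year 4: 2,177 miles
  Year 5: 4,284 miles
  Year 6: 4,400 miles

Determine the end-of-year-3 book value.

$247,959

Depreciable base = $549,337 − $41,600 = $507,737.
Rate = $507,737 / 26,723 miles = $19 per mile.
Year 1: 4,447 × $19 = $84,493. Book value $464,844.
Year 2: 5,493 × $19 = $104,367. Book value $360,477.
Year 3: 5,922 × $19 = $112,518. Book value $247,959.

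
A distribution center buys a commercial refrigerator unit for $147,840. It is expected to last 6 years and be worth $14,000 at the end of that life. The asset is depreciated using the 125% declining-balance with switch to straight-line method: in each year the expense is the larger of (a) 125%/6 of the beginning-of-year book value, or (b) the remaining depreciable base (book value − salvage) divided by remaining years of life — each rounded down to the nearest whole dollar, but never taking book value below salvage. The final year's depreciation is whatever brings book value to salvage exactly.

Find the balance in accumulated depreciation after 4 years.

Depreciable base = $147,840 − $14,000 = $133,840.
Year 1: DB = ⌊$147,840 × 125%/6⌋ = $30,800; SL = ⌊$133,840/6⌋ = $22,306 → take DB $30,800. Book value $117,040.
Year 2: DB = ⌊$117,040 × 125%/6⌋ = $24,383; SL = ⌊$103,040/5⌋ = $20,608 → take DB $24,383. Book value $92,657.
Year 3: DB = ⌊$92,657 × 125%/6⌋ = $19,303; SL = ⌊$78,657/4⌋ = $19,664 → take SL $19,664. Book value $72,993.
Year 4: DB = ⌊$72,993 × 125%/6⌋ = $15,206; SL = ⌊$58,993/3⌋ = $19,664 → take SL $19,664. Book value $53,329.
Accumulated through year 4 = $147,840 − $53,329 = $94,511.

$94,511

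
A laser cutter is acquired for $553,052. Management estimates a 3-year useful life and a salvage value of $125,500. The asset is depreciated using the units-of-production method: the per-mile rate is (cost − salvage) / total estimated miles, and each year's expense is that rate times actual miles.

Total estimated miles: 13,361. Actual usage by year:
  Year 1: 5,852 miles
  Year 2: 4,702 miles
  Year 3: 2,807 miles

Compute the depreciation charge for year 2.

Depreciable base = $553,052 − $125,500 = $427,552.
Rate = $427,552 / 13,361 miles = $32 per mile.
Year 1: 5,852 × $32 = $187,264. Book value $365,788.
Year 2: 4,702 × $32 = $150,464. Book value $215,324.

$150,464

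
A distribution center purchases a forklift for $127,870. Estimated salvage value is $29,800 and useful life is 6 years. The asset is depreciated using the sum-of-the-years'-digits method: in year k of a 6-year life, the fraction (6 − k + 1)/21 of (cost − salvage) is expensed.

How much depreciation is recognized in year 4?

Depreciable base = $127,870 − $29,800 = $98,070.
Sum of the years' digits = 6+5+4+3+2+1 = 21.
Year 1: $98,070 × 6/21 = $28,020. Book value $99,850.
Year 2: $98,070 × 5/21 = $23,350. Book value $76,500.
Year 3: $98,070 × 4/21 = $18,680. Book value $57,820.
Year 4: $98,070 × 3/21 = $14,010. Book value $43,810.

$14,010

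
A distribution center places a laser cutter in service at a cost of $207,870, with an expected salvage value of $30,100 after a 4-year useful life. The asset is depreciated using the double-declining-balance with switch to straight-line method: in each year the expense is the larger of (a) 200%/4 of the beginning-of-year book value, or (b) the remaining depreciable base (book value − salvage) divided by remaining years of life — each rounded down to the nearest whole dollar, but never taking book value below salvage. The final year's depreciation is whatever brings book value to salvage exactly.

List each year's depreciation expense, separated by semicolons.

Depreciable base = $207,870 − $30,100 = $177,770.
Year 1: DB = ⌊$207,870 × 200%/4⌋ = $103,935; SL = ⌊$177,770/4⌋ = $44,442 → take DB $103,935. Book value $103,935.
Year 2: DB = ⌊$103,935 × 200%/4⌋ = $51,967; SL = ⌊$73,835/3⌋ = $24,611 → take DB $51,967. Book value $51,968.
Year 3: DB = ⌊$51,968 × 200%/4⌋ = $25,984; SL = ⌊$21,868/2⌋ = $10,934 → take DB $25,984, capped at $21,868. Book value $30,100.
Year 4 (final): $30,100 − $30,100 = $0. Book value $30,100.

$103,935; $51,967; $21,868; $0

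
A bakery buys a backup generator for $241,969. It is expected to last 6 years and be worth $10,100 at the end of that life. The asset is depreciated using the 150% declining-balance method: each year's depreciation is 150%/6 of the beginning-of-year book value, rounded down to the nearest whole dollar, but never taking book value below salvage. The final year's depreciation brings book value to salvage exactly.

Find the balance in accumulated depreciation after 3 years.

$139,888

Depreciable base = $241,969 − $10,100 = $231,869.
Year 1: ⌊$241,969 × 150%/6⌋ = $60,492. Book value $181,477.
Year 2: ⌊$181,477 × 150%/6⌋ = $45,369. Book value $136,108.
Year 3: ⌊$136,108 × 150%/6⌋ = $34,027. Book value $102,081.
Accumulated through year 3 = $241,969 − $102,081 = $139,888.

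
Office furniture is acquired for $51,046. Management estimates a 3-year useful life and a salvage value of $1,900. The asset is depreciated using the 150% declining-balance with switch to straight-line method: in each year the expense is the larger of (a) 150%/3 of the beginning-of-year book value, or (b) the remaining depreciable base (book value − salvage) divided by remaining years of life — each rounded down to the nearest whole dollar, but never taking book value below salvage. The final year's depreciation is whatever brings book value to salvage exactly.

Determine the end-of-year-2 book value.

$12,762

Depreciable base = $51,046 − $1,900 = $49,146.
Year 1: DB = ⌊$51,046 × 150%/3⌋ = $25,523; SL = ⌊$49,146/3⌋ = $16,382 → take DB $25,523. Book value $25,523.
Year 2: DB = ⌊$25,523 × 150%/3⌋ = $12,761; SL = ⌊$23,623/2⌋ = $11,811 → take DB $12,761. Book value $12,762.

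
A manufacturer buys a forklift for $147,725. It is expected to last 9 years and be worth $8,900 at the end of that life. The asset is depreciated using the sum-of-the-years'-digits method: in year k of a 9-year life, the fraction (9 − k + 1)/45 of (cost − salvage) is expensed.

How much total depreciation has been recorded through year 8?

$135,740

Depreciable base = $147,725 − $8,900 = $138,825.
Sum of the years' digits = 9+8+7+6+5+4+3+2+1 = 45.
Year 1: $138,825 × 9/45 = $27,765. Book value $119,960.
Year 2: $138,825 × 8/45 = $24,680. Book value $95,280.
Year 3: $138,825 × 7/45 = $21,595. Book value $73,685.
Year 4: $138,825 × 6/45 = $18,510. Book value $55,175.
Year 5: $138,825 × 5/45 = $15,425. Book value $39,750.
Year 6: $138,825 × 4/45 = $12,340. Book value $27,410.
Year 7: $138,825 × 3/45 = $9,255. Book value $18,155.
Year 8: $138,825 × 2/45 = $6,170. Book value $11,985.
Accumulated through year 8 = $147,725 − $11,985 = $135,740.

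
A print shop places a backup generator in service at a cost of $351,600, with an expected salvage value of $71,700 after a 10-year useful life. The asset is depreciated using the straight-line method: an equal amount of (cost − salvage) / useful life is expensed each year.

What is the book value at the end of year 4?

$239,640

Depreciable base = $351,600 − $71,700 = $279,900.
Annual expense = $279,900 / 10 = $27,990.
End of year 1: book value $323,610.
End of year 2: book value $295,620.
End of year 3: book value $267,630.
End of year 4: book value $239,640.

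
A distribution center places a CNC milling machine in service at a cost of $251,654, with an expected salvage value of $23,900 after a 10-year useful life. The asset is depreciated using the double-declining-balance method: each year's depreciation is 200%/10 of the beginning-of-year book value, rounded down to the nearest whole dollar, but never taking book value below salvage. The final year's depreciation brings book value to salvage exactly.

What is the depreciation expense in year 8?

Depreciable base = $251,654 − $23,900 = $227,754.
Year 1: ⌊$251,654 × 200%/10⌋ = $50,330. Book value $201,324.
Year 2: ⌊$201,324 × 200%/10⌋ = $40,264. Book value $161,060.
Year 3: ⌊$161,060 × 200%/10⌋ = $32,212. Book value $128,848.
Year 4: ⌊$128,848 × 200%/10⌋ = $25,769. Book value $103,079.
Year 5: ⌊$103,079 × 200%/10⌋ = $20,615. Book value $82,464.
Year 6: ⌊$82,464 × 200%/10⌋ = $16,492. Book value $65,972.
Year 7: ⌊$65,972 × 200%/10⌋ = $13,194. Book value $52,778.
Year 8: ⌊$52,778 × 200%/10⌋ = $10,555. Book value $42,223.

$10,555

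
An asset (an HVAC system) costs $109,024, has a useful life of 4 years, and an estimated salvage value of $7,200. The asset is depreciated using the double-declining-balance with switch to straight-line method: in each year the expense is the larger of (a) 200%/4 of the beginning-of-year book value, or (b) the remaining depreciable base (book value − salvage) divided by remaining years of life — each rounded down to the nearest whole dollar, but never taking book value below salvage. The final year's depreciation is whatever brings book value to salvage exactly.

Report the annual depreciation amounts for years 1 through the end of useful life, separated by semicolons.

Depreciable base = $109,024 − $7,200 = $101,824.
Year 1: DB = ⌊$109,024 × 200%/4⌋ = $54,512; SL = ⌊$101,824/4⌋ = $25,456 → take DB $54,512. Book value $54,512.
Year 2: DB = ⌊$54,512 × 200%/4⌋ = $27,256; SL = ⌊$47,312/3⌋ = $15,770 → take DB $27,256. Book value $27,256.
Year 3: DB = ⌊$27,256 × 200%/4⌋ = $13,628; SL = ⌊$20,056/2⌋ = $10,028 → take DB $13,628. Book value $13,628.
Year 4 (final): $13,628 − $7,200 = $6,428. Book value $7,200.

$54,512; $27,256; $13,628; $6,428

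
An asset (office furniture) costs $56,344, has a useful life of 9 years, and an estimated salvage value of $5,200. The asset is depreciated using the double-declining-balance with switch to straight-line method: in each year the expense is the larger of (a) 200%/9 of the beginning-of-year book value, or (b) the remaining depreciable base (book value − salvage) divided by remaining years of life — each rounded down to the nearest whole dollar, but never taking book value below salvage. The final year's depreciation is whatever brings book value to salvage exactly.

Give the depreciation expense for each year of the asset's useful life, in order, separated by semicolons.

$12,520; $9,738; $7,574; $5,891; $4,582; $3,564; $2,772; $2,251; $2,252

Depreciable base = $56,344 − $5,200 = $51,144.
Year 1: DB = ⌊$56,344 × 200%/9⌋ = $12,520; SL = ⌊$51,144/9⌋ = $5,682 → take DB $12,520. Book value $43,824.
Year 2: DB = ⌊$43,824 × 200%/9⌋ = $9,738; SL = ⌊$38,624/8⌋ = $4,828 → take DB $9,738. Book value $34,086.
Year 3: DB = ⌊$34,086 × 200%/9⌋ = $7,574; SL = ⌊$28,886/7⌋ = $4,126 → take DB $7,574. Book value $26,512.
Year 4: DB = ⌊$26,512 × 200%/9⌋ = $5,891; SL = ⌊$21,312/6⌋ = $3,552 → take DB $5,891. Book value $20,621.
Year 5: DB = ⌊$20,621 × 200%/9⌋ = $4,582; SL = ⌊$15,421/5⌋ = $3,084 → take DB $4,582. Book value $16,039.
Year 6: DB = ⌊$16,039 × 200%/9⌋ = $3,564; SL = ⌊$10,839/4⌋ = $2,709 → take DB $3,564. Book value $12,475.
Year 7: DB = ⌊$12,475 × 200%/9⌋ = $2,772; SL = ⌊$7,275/3⌋ = $2,425 → take DB $2,772. Book value $9,703.
Year 8: DB = ⌊$9,703 × 200%/9⌋ = $2,156; SL = ⌊$4,503/2⌋ = $2,251 → take SL $2,251. Book value $7,452.
Year 9 (final): $7,452 − $5,200 = $2,252. Book value $5,200.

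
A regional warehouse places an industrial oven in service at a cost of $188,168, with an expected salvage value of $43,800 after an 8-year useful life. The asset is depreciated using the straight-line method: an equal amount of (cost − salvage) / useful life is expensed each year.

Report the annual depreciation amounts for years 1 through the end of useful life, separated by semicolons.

Depreciable base = $188,168 − $43,800 = $144,368.
Annual expense = $144,368 / 8 = $18,046.
End of year 1: book value $170,122.
End of year 2: book value $152,076.
End of year 3: book value $134,030.
End of year 4: book value $115,984.
End of year 5: book value $97,938.
End of year 6: book value $79,892.
End of year 7: book value $61,846.
End of year 8: book value $43,800.

$18,046; $18,046; $18,046; $18,046; $18,046; $18,046; $18,046; $18,046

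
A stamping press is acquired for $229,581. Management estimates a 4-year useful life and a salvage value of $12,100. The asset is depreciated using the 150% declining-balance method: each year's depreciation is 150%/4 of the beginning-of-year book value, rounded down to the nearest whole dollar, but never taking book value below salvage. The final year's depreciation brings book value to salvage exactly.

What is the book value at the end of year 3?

Depreciable base = $229,581 − $12,100 = $217,481.
Year 1: ⌊$229,581 × 150%/4⌋ = $86,092. Book value $143,489.
Year 2: ⌊$143,489 × 150%/4⌋ = $53,808. Book value $89,681.
Year 3: ⌊$89,681 × 150%/4⌋ = $33,630. Book value $56,051.

$56,051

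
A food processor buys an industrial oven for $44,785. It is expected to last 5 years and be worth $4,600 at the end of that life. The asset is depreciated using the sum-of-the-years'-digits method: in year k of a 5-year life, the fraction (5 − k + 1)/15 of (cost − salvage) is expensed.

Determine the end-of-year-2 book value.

$20,674

Depreciable base = $44,785 − $4,600 = $40,185.
Sum of the years' digits = 5+4+3+2+1 = 15.
Year 1: $40,185 × 5/15 = $13,395. Book value $31,390.
Year 2: $40,185 × 4/15 = $10,716. Book value $20,674.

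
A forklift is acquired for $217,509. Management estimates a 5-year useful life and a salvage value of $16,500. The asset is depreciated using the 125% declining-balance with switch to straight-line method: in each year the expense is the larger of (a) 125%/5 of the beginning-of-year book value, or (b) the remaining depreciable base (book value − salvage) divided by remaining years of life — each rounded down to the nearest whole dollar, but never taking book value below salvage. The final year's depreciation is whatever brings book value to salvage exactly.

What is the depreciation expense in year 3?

Depreciable base = $217,509 − $16,500 = $201,009.
Year 1: DB = ⌊$217,509 × 125%/5⌋ = $54,377; SL = ⌊$201,009/5⌋ = $40,201 → take DB $54,377. Book value $163,132.
Year 2: DB = ⌊$163,132 × 125%/5⌋ = $40,783; SL = ⌊$146,632/4⌋ = $36,658 → take DB $40,783. Book value $122,349.
Year 3: DB = ⌊$122,349 × 125%/5⌋ = $30,587; SL = ⌊$105,849/3⌋ = $35,283 → take SL $35,283. Book value $87,066.

$35,283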